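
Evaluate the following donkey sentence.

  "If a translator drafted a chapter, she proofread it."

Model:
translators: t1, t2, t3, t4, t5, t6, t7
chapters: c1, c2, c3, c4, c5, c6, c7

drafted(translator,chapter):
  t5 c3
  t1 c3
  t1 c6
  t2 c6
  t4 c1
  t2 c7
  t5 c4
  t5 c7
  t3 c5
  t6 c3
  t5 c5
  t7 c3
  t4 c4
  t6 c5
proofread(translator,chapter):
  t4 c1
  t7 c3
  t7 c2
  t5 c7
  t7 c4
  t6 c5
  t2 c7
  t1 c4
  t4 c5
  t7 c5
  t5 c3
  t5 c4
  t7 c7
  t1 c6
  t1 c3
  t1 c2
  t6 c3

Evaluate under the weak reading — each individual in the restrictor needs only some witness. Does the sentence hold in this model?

"it" takes "a chapter" as antecedent — a donkey pronoun bound across the clause boundary.
Weak reading: every translator t with some drafted-chapter has at least one drafted-chapter c such that proofread(t,c).
Per translator: t1:✓  t2:✓  t3:✗  t4:✓  t5:✓  t6:✓  t7:✓
t3 has no witness among its drafted-chapters.

False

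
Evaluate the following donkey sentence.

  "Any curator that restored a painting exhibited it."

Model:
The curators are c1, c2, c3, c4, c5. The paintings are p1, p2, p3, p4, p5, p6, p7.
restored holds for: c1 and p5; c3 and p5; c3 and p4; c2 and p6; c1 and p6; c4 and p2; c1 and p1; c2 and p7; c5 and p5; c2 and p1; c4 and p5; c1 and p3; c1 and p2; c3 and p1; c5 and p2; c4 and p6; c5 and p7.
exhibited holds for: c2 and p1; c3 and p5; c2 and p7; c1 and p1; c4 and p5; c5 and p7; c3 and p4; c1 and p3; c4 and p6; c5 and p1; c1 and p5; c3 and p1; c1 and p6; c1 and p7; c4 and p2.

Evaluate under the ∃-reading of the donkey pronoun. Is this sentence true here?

"it" takes "a painting" as antecedent — a donkey pronoun bound across the clause boundary.
Weak reading: every curator c with some restored-painting has at least one restored-painting p such that exhibited(c,p).
Per curator: c1:✓  c2:✓  c3:✓  c4:✓  c5:✓
Every curator in the restrictor has a witness.

True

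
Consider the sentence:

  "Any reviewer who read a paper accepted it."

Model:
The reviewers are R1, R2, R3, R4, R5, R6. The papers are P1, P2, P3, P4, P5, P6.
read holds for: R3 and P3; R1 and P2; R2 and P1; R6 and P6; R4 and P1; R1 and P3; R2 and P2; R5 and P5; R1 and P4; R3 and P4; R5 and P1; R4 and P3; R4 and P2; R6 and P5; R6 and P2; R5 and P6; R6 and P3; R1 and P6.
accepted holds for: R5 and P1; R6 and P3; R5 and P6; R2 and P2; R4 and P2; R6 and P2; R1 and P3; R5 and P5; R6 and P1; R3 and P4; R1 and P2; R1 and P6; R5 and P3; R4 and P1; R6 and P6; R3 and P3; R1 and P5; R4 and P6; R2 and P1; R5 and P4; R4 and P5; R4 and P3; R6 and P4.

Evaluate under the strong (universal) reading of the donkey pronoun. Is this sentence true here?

"it" takes "a paper" as antecedent — a donkey pronoun bound across the clause boundary.
Strong reading: for every (r,p) with read(r,p), accepted(r,p).
Restrictor pairs: (R1,P2) ✓  (R1,P3) ✓  (R1,P4) ✗  (R1,P6) ✓  (R2,P1) ✓  (R2,P2) ✓  (R3,P3) ✓  (R3,P4) ✓  (R4,P1) ✓  (R4,P2) ✓  (R4,P3) ✓  (R5,P1) ✓  (R5,P5) ✓  (R5,P6) ✓  (R6,P2) ✓  (R6,P3) ✓  (R6,P5) ✗  (R6,P6) ✓
Counterexample: (R1,P4) is in read but fails the scope.

False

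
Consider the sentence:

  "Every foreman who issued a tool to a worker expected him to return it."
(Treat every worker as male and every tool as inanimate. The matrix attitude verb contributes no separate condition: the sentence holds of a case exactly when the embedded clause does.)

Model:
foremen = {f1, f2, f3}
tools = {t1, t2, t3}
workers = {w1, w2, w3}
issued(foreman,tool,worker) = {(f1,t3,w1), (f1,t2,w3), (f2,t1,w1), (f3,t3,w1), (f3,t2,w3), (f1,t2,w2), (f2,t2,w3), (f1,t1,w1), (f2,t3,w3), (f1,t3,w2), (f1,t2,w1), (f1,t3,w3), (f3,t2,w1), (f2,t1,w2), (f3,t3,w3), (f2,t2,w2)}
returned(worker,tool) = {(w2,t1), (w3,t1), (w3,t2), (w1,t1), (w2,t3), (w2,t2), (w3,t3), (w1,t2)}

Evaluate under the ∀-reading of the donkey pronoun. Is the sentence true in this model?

False

"him" takes "a worker" as antecedent and "it" takes "a tool"; both are donkey pronouns co-varying with the restrictor.
Strong reading: for every (f,t,w) with issued(f,t,w), returned(w,t).
Restrictor triples: (f1,t1,w1)→returned(w1,t1) ✓  (f1,t2,w1)→returned(w1,t2) ✓  (f1,t2,w2)→returned(w2,t2) ✓  (f1,t2,w3)→returned(w3,t2) ✓  (f1,t3,w1)→returned(w1,t3) ✗  (f1,t3,w2)→returned(w2,t3) ✓  (f1,t3,w3)→returned(w3,t3) ✓  (f2,t1,w1)→returned(w1,t1) ✓  (f2,t1,w2)→returned(w2,t1) ✓  (f2,t2,w2)→returned(w2,t2) ✓  (f2,t2,w3)→returned(w3,t2) ✓  (f2,t3,w3)→returned(w3,t3) ✓  (f3,t2,w1)→returned(w1,t2) ✓  (f3,t2,w3)→returned(w3,t2) ✓  (f3,t3,w1)→returned(w1,t3) ✗  (f3,t3,w3)→returned(w3,t3) ✓
Counterexample: (f1,t3,w1) — returned(w1,t3) does not hold.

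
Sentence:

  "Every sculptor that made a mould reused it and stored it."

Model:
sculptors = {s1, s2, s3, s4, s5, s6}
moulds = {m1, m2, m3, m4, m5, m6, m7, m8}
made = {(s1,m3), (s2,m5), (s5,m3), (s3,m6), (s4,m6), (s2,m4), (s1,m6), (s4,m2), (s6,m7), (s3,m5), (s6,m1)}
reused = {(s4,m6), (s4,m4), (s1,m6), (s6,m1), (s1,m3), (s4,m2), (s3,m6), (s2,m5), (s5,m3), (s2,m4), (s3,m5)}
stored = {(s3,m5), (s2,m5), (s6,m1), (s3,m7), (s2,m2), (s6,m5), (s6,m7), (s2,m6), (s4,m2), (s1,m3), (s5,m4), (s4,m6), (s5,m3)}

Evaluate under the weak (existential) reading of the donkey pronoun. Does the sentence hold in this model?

"it" takes "a mould" as antecedent — a donkey pronoun bound across the clause boundary.
Weak reading: every sculptor s with some made-mould has at least one made-mould m such that reused(s,m) ∧ stored(s,m).
Per sculptor: s1:✓  s2:✓  s3:✓  s4:✓  s5:✓  s6:✓
Every sculptor in the restrictor has a witness.

True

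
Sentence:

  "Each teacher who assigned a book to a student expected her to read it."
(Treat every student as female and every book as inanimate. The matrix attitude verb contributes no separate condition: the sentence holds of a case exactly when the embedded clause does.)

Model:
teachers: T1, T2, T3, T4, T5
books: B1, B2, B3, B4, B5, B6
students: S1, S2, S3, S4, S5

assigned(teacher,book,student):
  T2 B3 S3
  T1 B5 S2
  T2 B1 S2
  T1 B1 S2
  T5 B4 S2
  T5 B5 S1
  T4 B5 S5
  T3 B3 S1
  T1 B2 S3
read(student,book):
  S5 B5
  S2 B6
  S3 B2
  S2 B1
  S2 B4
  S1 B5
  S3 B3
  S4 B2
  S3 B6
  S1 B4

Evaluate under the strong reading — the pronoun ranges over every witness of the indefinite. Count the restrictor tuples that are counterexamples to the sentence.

2

"her" takes "a student" as antecedent and "it" takes "a book"; both are donkey pronouns co-varying with the restrictor.
Strong reading: for every (t,b,s) with assigned(t,b,s), read(s,b).
Restrictor triples: (T1,B1,S2)→read(S2,B1) ✓  (T1,B2,S3)→read(S3,B2) ✓  (T1,B5,S2)→read(S2,B5) ✗  (T2,B1,S2)→read(S2,B1) ✓  (T2,B3,S3)→read(S3,B3) ✓  (T3,B3,S1)→read(S1,B3) ✗  (T4,B5,S5)→read(S5,B5) ✓  (T5,B4,S2)→read(S2,B4) ✓  (T5,B5,S1)→read(S1,B5) ✓
Counterexamples (restrictor triples failing the scope): 2.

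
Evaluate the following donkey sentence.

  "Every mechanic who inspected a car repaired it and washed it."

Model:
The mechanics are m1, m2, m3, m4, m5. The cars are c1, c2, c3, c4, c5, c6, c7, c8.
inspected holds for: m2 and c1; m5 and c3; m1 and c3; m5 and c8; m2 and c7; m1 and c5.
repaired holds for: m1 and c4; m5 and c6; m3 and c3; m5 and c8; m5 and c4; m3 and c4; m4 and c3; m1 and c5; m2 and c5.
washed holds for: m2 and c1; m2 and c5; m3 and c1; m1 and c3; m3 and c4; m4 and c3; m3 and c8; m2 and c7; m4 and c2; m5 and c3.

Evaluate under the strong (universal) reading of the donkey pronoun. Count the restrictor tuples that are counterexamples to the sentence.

6

"it" takes "a car" as antecedent — a donkey pronoun bound across the clause boundary.
Strong reading: for every (m,c) with inspected(m,c), repaired(m,c) ∧ washed(m,c).
Restrictor pairs: (m1,c3) ✗  (m1,c5) ✗  (m2,c1) ✗  (m2,c7) ✗  (m5,c3) ✗  (m5,c8) ✗
Counterexamples (restrictor pairs failing the scope): 6.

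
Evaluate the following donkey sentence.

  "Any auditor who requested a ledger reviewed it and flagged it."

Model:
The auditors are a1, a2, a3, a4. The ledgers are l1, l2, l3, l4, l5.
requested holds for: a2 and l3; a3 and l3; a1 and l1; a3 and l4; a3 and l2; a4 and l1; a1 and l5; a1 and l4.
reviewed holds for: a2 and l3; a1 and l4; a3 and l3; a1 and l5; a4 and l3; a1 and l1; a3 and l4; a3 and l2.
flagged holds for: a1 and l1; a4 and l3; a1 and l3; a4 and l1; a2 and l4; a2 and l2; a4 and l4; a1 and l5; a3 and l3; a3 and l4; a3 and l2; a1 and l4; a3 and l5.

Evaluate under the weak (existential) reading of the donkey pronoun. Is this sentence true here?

False

"it" takes "a ledger" as antecedent — a donkey pronoun bound across the clause boundary.
Weak reading: every auditor a with some requested-ledger has at least one requested-ledger l such that reviewed(a,l) ∧ flagged(a,l).
Per auditor: a1:✓  a2:✗  a3:✓  a4:✗
a2 has no witness among its requested-ledgers.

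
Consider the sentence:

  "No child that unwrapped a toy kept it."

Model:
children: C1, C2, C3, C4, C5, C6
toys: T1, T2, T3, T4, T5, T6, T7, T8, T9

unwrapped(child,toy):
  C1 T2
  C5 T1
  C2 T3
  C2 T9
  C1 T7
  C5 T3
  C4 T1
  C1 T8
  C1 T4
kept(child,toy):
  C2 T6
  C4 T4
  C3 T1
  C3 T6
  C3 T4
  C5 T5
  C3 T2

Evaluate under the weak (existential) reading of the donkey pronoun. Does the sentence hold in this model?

"it" takes "a toy" as antecedent — a donkey pronoun bound across the clause boundary.
Truth condition: for no (c,t) with unwrapped(c,t) does kept(c,t) hold.
Restrictor pairs — does the scope hold? (C1,T2):fails  (C1,T4):fails  (C1,T7):fails  (C1,T8):fails  (C2,T3):fails  (C2,T9):fails  (C4,T1):fails  (C5,T1):fails  (C5,T3):fails
Scope holds for no restrictor pair, so the sentence is true.

True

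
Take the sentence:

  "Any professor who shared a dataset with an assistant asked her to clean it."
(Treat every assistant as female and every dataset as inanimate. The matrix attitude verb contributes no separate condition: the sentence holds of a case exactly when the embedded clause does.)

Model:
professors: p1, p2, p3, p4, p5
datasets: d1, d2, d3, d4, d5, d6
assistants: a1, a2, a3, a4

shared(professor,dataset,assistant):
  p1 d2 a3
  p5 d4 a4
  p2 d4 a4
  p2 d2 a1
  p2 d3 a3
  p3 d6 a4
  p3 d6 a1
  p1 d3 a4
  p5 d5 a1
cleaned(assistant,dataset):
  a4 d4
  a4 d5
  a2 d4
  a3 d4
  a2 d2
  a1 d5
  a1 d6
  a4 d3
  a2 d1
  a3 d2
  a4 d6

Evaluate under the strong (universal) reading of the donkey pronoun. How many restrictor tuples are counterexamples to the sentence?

"her" takes "an assistant" as antecedent and "it" takes "a dataset"; both are donkey pronouns co-varying with the restrictor.
Strong reading: for every (p,d,a) with shared(p,d,a), cleaned(a,d).
Restrictor triples: (p1,d2,a3)→cleaned(a3,d2) ✓  (p1,d3,a4)→cleaned(a4,d3) ✓  (p2,d2,a1)→cleaned(a1,d2) ✗  (p2,d3,a3)→cleaned(a3,d3) ✗  (p2,d4,a4)→cleaned(a4,d4) ✓  (p3,d6,a1)→cleaned(a1,d6) ✓  (p3,d6,a4)→cleaned(a4,d6) ✓  (p5,d4,a4)→cleaned(a4,d4) ✓  (p5,d5,a1)→cleaned(a1,d5) ✓
Counterexamples (restrictor triples failing the scope): 2.

2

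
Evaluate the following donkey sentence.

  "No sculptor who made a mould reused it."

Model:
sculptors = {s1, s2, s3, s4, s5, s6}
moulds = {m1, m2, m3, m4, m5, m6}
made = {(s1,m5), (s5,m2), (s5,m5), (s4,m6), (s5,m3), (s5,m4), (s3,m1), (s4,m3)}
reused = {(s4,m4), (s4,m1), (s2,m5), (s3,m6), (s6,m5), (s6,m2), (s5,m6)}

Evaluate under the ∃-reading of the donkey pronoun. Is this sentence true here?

True

"it" takes "a mould" as antecedent — a donkey pronoun bound across the clause boundary.
Truth condition: for no (s,m) with made(s,m) does reused(s,m) hold.
Restrictor pairs — does the scope hold? (s1,m5):fails  (s3,m1):fails  (s4,m3):fails  (s4,m6):fails  (s5,m2):fails  (s5,m3):fails  (s5,m4):fails  (s5,m5):fails
Scope holds for no restrictor pair, so the sentence is true.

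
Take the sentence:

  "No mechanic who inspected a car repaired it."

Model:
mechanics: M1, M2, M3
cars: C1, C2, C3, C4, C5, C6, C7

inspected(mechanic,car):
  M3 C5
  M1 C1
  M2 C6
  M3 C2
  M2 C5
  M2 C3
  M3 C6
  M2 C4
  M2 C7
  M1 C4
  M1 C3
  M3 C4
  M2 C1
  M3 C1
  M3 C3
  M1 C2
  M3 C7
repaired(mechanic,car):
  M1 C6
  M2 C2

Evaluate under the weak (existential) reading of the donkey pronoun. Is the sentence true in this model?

"it" takes "a car" as antecedent — a donkey pronoun bound across the clause boundary.
Truth condition: for no (m,c) with inspected(m,c) does repaired(m,c) hold.
Restrictor pairs — does the scope hold? (M1,C1):fails  (M1,C2):fails  (M1,C3):fails  (M1,C4):fails  (M2,C1):fails  (M2,C3):fails  (M2,C4):fails  (M2,C5):fails  (M2,C6):fails  (M2,C7):fails  (M3,C1):fails  (M3,C2):fails  (M3,C3):fails  (M3,C4):fails  (M3,C5):fails  (M3,C6):fails  (M3,C7):fails
Scope holds for no restrictor pair, so the sentence is true.

True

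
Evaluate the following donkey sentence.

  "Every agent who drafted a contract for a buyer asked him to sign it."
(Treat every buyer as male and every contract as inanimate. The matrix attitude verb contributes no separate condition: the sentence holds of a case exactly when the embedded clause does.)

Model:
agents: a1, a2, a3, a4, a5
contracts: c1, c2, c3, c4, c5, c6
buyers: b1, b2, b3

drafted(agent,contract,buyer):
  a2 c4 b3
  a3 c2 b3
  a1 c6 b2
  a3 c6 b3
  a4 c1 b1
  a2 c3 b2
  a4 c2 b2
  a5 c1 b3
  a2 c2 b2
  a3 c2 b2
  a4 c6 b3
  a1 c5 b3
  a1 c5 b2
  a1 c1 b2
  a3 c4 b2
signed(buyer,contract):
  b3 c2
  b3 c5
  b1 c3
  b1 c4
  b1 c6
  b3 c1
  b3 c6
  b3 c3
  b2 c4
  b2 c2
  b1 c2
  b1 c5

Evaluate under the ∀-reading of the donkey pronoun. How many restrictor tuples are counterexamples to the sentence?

"him" takes "a buyer" as antecedent and "it" takes "a contract"; both are donkey pronouns co-varying with the restrictor.
Strong reading: for every (a,c,b) with drafted(a,c,b), signed(b,c).
Restrictor triples: (a1,c1,b2)→signed(b2,c1) ✗  (a1,c5,b2)→signed(b2,c5) ✗  (a1,c5,b3)→signed(b3,c5) ✓  (a1,c6,b2)→signed(b2,c6) ✗  (a2,c2,b2)→signed(b2,c2) ✓  (a2,c3,b2)→signed(b2,c3) ✗  (a2,c4,b3)→signed(b3,c4) ✗  (a3,c2,b2)→signed(b2,c2) ✓  (a3,c2,b3)→signed(b3,c2) ✓  (a3,c4,b2)→signed(b2,c4) ✓  (a3,c6,b3)→signed(b3,c6) ✓  (a4,c1,b1)→signed(b1,c1) ✗  (a4,c2,b2)→signed(b2,c2) ✓  (a4,c6,b3)→signed(b3,c6) ✓  (a5,c1,b3)→signed(b3,c1) ✓
Counterexamples (restrictor triples failing the scope): 6.

6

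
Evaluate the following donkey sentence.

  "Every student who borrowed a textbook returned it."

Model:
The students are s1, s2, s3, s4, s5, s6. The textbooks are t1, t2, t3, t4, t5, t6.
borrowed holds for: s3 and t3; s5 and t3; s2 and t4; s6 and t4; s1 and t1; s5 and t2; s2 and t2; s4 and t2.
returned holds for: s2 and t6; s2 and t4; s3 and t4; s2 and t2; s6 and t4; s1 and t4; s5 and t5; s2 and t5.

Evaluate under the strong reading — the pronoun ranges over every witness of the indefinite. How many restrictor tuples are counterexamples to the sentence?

5

"it" takes "a textbook" as antecedent — a donkey pronoun bound across the clause boundary.
Strong reading: for every (s,t) with borrowed(s,t), returned(s,t).
Restrictor pairs: (s1,t1) ✗  (s2,t2) ✓  (s2,t4) ✓  (s3,t3) ✗  (s4,t2) ✗  (s5,t2) ✗  (s5,t3) ✗  (s6,t4) ✓
Counterexamples (restrictor pairs failing the scope): 5.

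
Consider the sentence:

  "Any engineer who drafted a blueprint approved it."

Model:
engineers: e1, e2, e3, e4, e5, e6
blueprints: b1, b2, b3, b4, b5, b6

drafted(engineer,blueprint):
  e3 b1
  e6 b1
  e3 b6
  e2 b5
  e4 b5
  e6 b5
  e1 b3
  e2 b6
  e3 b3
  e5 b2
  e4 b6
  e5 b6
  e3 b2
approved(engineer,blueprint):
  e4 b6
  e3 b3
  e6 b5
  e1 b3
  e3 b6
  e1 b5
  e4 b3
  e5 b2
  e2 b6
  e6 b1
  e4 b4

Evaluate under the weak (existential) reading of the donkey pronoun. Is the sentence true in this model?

True

"it" takes "a blueprint" as antecedent — a donkey pronoun bound across the clause boundary.
Weak reading: every engineer e with some drafted-blueprint has at least one drafted-blueprint b such that approved(e,b).
Per engineer: e1:✓  e2:✓  e3:✓  e4:✓  e5:✓  e6:✓
Every engineer in the restrictor has a witness.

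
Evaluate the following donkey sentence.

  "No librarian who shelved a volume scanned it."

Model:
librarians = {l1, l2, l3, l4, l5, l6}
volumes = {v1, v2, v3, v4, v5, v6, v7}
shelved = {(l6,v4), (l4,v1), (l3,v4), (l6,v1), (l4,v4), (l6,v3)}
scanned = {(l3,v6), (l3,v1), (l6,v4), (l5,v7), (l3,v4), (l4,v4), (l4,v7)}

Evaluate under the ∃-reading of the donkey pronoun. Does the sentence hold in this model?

"it" takes "a volume" as antecedent — a donkey pronoun bound across the clause boundary.
Truth condition: for no (l,v) with shelved(l,v) does scanned(l,v) hold.
Restrictor pairs — does the scope hold? (l3,v4):holds  (l4,v1):fails  (l4,v4):holds  (l6,v1):fails  (l6,v3):fails  (l6,v4):holds
Scope holds for 3 pair(s), so the sentence is false.

False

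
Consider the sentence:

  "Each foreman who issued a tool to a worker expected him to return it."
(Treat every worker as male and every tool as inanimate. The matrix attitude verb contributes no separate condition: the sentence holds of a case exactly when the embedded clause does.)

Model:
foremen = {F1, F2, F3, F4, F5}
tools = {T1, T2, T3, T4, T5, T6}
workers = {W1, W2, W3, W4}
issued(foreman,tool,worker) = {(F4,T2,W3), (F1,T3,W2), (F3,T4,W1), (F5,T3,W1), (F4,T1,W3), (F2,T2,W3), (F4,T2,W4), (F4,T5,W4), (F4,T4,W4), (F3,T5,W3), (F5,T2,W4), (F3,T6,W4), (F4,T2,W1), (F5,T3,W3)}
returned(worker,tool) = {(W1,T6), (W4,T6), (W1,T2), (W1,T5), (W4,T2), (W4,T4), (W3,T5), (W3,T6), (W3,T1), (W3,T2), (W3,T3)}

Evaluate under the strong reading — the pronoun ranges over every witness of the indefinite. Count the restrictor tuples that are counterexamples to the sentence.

"him" takes "a worker" as antecedent and "it" takes "a tool"; both are donkey pronouns co-varying with the restrictor.
Strong reading: for every (f,t,w) with issued(f,t,w), returned(w,t).
Restrictor triples: (F1,T3,W2)→returned(W2,T3) ✗  (F2,T2,W3)→returned(W3,T2) ✓  (F3,T4,W1)→returned(W1,T4) ✗  (F3,T5,W3)→returned(W3,T5) ✓  (F3,T6,W4)→returned(W4,T6) ✓  (F4,T1,W3)→returned(W3,T1) ✓  (F4,T2,W1)→returned(W1,T2) ✓  (F4,T2,W3)→returned(W3,T2) ✓  (F4,T2,W4)→returned(W4,T2) ✓  (F4,T4,W4)→returned(W4,T4) ✓  (F4,T5,W4)→returned(W4,T5) ✗  (F5,T2,W4)→returned(W4,T2) ✓  (F5,T3,W1)→returned(W1,T3) ✗  (F5,T3,W3)→returned(W3,T3) ✓
Counterexamples (restrictor triples failing the scope): 4.

4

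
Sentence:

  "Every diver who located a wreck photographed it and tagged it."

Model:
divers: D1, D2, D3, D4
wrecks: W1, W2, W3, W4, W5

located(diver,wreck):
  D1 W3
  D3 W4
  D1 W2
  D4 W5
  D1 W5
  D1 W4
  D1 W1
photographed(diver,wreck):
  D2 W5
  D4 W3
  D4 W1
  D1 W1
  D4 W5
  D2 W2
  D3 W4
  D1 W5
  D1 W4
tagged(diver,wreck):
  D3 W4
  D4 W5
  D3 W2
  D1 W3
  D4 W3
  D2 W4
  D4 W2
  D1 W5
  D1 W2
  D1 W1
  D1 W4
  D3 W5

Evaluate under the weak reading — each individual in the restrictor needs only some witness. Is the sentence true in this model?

True

"it" takes "a wreck" as antecedent — a donkey pronoun bound across the clause boundary.
Weak reading: every diver d with some located-wreck has at least one located-wreck w such that photographed(d,w) ∧ tagged(d,w).
Per diver: D1:✓  D3:✓  D4:✓
Every diver in the restrictor has a witness.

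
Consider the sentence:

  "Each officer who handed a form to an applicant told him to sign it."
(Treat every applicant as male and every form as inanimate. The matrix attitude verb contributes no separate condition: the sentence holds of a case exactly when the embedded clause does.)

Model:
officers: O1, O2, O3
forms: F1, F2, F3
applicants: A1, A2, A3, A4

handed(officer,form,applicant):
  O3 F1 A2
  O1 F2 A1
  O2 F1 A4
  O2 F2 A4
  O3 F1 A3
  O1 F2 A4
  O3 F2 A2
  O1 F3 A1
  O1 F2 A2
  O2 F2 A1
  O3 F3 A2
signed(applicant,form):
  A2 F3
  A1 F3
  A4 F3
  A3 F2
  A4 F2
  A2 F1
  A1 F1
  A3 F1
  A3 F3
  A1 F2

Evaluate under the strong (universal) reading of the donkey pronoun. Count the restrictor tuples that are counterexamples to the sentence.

3

"him" takes "an applicant" as antecedent and "it" takes "a form"; both are donkey pronouns co-varying with the restrictor.
Strong reading: for every (o,f,a) with handed(o,f,a), signed(a,f).
Restrictor triples: (O1,F2,A1)→signed(A1,F2) ✓  (O1,F2,A2)→signed(A2,F2) ✗  (O1,F2,A4)→signed(A4,F2) ✓  (O1,F3,A1)→signed(A1,F3) ✓  (O2,F1,A4)→signed(A4,F1) ✗  (O2,F2,A1)→signed(A1,F2) ✓  (O2,F2,A4)→signed(A4,F2) ✓  (O3,F1,A2)→signed(A2,F1) ✓  (O3,F1,A3)→signed(A3,F1) ✓  (O3,F2,A2)→signed(A2,F2) ✗  (O3,F3,A2)→signed(A2,F3) ✓
Counterexamples (restrictor triples failing the scope): 3.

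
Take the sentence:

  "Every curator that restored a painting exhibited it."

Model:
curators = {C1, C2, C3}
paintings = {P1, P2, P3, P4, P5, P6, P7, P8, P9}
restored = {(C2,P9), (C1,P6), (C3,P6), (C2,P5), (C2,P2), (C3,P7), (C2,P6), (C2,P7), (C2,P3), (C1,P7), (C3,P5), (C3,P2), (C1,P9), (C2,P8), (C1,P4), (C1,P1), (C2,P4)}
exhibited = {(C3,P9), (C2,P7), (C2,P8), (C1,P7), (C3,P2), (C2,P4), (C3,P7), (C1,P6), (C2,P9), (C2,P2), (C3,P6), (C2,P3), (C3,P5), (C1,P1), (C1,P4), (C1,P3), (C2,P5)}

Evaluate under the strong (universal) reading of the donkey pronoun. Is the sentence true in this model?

"it" takes "a painting" as antecedent — a donkey pronoun bound across the clause boundary.
Strong reading: for every (c,p) with restored(c,p), exhibited(c,p).
Restrictor pairs: (C1,P1) ✓  (C1,P4) ✓  (C1,P6) ✓  (C1,P7) ✓  (C1,P9) ✗  (C2,P2) ✓  (C2,P3) ✓  (C2,P4) ✓  (C2,P5) ✓  (C2,P6) ✗  (C2,P7) ✓  (C2,P8) ✓  (C2,P9) ✓  (C3,P2) ✓  (C3,P5) ✓  (C3,P6) ✓  (C3,P7) ✓
Counterexample: (C1,P9) is in restored but fails the scope.

False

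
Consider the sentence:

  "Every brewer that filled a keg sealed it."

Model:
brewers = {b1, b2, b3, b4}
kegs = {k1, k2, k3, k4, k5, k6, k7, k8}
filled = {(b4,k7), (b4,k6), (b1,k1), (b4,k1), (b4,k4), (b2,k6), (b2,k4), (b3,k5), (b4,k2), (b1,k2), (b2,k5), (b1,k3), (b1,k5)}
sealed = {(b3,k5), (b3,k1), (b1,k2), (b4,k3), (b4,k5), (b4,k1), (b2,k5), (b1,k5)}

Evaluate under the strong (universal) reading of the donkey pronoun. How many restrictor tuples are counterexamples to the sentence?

"it" takes "a keg" as antecedent — a donkey pronoun bound across the clause boundary.
Strong reading: for every (b,k) with filled(b,k), sealed(b,k).
Restrictor pairs: (b1,k1) ✗  (b1,k2) ✓  (b1,k3) ✗  (b1,k5) ✓  (b2,k4) ✗  (b2,k5) ✓  (b2,k6) ✗  (b3,k5) ✓  (b4,k1) ✓  (b4,k2) ✗  (b4,k4) ✗  (b4,k6) ✗  (b4,k7) ✗
Counterexamples (restrictor pairs failing the scope): 8.

8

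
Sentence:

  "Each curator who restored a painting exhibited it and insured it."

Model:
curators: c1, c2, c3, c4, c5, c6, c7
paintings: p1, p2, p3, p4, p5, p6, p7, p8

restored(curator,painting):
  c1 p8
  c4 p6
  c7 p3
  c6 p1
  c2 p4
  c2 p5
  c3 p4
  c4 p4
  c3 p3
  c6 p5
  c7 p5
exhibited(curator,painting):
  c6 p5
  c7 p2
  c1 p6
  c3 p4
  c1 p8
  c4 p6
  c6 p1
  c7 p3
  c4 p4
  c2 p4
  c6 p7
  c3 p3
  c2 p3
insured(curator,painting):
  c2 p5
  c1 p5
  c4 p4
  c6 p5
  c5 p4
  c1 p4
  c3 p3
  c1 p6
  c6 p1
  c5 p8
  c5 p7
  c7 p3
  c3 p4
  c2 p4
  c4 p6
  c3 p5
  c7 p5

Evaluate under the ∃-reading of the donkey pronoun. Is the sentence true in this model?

False

"it" takes "a painting" as antecedent — a donkey pronoun bound across the clause boundary.
Weak reading: every curator c with some restored-painting has at least one restored-painting p such that exhibited(c,p) ∧ insured(c,p).
Per curator: c1:✗  c2:✓  c3:✓  c4:✓  c6:✓  c7:✓
c1 has no witness among its restored-paintings.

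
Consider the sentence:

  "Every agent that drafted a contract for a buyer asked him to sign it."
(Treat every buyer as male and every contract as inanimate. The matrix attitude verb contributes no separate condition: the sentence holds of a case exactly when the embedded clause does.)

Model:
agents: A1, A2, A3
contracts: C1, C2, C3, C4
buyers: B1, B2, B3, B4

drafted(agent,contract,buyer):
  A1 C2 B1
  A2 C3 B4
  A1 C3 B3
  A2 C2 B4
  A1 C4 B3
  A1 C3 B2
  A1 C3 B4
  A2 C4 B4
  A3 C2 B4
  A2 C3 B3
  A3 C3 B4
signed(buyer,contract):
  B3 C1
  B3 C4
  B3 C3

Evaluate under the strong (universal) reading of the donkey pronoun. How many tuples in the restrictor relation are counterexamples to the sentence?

"him" takes "a buyer" as antecedent and "it" takes "a contract"; both are donkey pronouns co-varying with the restrictor.
Strong reading: for every (a,c,b) with drafted(a,c,b), signed(b,c).
Restrictor triples: (A1,C2,B1)→signed(B1,C2) ✗  (A1,C3,B2)→signed(B2,C3) ✗  (A1,C3,B3)→signed(B3,C3) ✓  (A1,C3,B4)→signed(B4,C3) ✗  (A1,C4,B3)→signed(B3,C4) ✓  (A2,C2,B4)→signed(B4,C2) ✗  (A2,C3,B3)→signed(B3,C3) ✓  (A2,C3,B4)→signed(B4,C3) ✗  (A2,C4,B4)→signed(B4,C4) ✗  (A3,C2,B4)→signed(B4,C2) ✗  (A3,C3,B4)→signed(B4,C3) ✗
Counterexamples (restrictor triples failing the scope): 8.

8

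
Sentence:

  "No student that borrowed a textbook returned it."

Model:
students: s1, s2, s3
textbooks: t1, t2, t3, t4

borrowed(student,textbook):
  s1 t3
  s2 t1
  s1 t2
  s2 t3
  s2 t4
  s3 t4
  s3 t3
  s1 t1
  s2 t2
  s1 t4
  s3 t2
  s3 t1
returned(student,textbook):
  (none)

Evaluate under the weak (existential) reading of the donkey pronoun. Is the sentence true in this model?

True

"it" takes "a textbook" as antecedent — a donkey pronoun bound across the clause boundary.
Truth condition: for no (s,t) with borrowed(s,t) does returned(s,t) hold.
Restrictor pairs — does the scope hold? (s1,t1):fails  (s1,t2):fails  (s1,t3):fails  (s1,t4):fails  (s2,t1):fails  (s2,t2):fails  (s2,t3):fails  (s2,t4):fails  (s3,t1):fails  (s3,t2):fails  (s3,t3):fails  (s3,t4):fails
Scope holds for no restrictor pair, so the sentence is true.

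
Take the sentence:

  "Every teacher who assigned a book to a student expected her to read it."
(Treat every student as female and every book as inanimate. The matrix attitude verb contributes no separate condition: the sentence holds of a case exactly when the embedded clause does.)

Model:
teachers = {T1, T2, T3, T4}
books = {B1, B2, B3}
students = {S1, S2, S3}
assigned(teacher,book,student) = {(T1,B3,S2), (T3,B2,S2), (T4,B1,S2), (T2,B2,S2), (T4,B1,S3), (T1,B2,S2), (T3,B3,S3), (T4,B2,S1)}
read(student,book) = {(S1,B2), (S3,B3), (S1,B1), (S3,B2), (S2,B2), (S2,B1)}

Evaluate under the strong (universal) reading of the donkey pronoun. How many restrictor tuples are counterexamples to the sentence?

2

"her" takes "a student" as antecedent and "it" takes "a book"; both are donkey pronouns co-varying with the restrictor.
Strong reading: for every (t,b,s) with assigned(t,b,s), read(s,b).
Restrictor triples: (T1,B2,S2)→read(S2,B2) ✓  (T1,B3,S2)→read(S2,B3) ✗  (T2,B2,S2)→read(S2,B2) ✓  (T3,B2,S2)→read(S2,B2) ✓  (T3,B3,S3)→read(S3,B3) ✓  (T4,B1,S2)→read(S2,B1) ✓  (T4,B1,S3)→read(S3,B1) ✗  (T4,B2,S1)→read(S1,B2) ✓
Counterexamples (restrictor triples failing the scope): 2.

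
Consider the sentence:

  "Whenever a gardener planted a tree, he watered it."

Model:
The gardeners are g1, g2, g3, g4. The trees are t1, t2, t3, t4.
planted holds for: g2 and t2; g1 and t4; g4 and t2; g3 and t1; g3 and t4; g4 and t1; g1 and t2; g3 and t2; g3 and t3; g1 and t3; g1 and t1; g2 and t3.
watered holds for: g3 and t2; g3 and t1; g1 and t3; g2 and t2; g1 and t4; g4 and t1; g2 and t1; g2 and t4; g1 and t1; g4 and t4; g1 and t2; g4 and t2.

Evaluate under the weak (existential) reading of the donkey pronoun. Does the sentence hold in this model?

"it" takes "a tree" as antecedent — a donkey pronoun bound across the clause boundary.
Weak reading: every gardener g with some planted-tree has at least one planted-tree t such that watered(g,t).
Per gardener: g1:✓  g2:✓  g3:✓  g4:✓
Every gardener in the restrictor has a witness.

True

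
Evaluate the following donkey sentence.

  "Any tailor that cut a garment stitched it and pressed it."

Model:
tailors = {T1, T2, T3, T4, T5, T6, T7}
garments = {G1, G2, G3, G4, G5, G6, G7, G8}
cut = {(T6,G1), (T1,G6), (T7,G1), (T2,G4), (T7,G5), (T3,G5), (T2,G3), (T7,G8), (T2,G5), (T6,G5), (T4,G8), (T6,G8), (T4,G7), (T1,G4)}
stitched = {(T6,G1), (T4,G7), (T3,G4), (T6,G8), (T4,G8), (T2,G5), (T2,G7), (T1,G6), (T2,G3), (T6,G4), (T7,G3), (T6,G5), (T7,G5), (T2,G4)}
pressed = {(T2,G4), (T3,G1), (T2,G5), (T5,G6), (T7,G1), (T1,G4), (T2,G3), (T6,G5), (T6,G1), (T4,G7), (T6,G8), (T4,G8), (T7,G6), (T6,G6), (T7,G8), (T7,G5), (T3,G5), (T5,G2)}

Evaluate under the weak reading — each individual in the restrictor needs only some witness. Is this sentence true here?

"it" takes "a garment" as antecedent — a donkey pronoun bound across the clause boundary.
Weak reading: every tailor t with some cut-garment has at least one cut-garment g such that stitched(t,g) ∧ pressed(t,g).
Per tailor: T1:✗  T2:✓  T3:✗  T4:✓  T6:✓  T7:✓
T1 has no witness among its cut-garments.

False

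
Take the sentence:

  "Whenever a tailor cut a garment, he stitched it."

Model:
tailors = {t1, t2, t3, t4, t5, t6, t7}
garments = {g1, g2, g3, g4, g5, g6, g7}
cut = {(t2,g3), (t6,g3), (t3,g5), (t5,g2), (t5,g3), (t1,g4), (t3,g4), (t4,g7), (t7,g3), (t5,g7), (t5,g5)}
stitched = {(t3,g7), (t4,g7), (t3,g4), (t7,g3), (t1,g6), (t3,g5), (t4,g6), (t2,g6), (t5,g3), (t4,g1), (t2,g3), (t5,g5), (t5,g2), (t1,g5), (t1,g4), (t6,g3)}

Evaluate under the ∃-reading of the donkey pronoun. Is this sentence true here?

True

"it" takes "a garment" as antecedent — a donkey pronoun bound across the clause boundary.
Weak reading: every tailor t with some cut-garment has at least one cut-garment g such that stitched(t,g).
Per tailor: t1:✓  t2:✓  t3:✓  t4:✓  t5:✓  t6:✓  t7:✓
Every tailor in the restrictor has a witness.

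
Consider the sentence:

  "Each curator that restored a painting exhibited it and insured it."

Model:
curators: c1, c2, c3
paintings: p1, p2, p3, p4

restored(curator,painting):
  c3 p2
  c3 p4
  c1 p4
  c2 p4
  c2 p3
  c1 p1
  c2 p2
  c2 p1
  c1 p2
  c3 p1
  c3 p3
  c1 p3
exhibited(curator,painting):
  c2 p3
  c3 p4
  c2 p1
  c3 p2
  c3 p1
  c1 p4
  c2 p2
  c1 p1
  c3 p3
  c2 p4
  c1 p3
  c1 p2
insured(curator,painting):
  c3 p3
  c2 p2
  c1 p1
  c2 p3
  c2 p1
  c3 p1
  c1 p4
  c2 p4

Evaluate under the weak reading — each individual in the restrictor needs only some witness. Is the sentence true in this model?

"it" takes "a painting" as antecedent — a donkey pronoun bound across the clause boundary.
Weak reading: every curator c with some restored-painting has at least one restored-painting p such that exhibited(c,p) ∧ insured(c,p).
Per curator: c1:✓  c2:✓  c3:✓
Every curator in the restrictor has a witness.

True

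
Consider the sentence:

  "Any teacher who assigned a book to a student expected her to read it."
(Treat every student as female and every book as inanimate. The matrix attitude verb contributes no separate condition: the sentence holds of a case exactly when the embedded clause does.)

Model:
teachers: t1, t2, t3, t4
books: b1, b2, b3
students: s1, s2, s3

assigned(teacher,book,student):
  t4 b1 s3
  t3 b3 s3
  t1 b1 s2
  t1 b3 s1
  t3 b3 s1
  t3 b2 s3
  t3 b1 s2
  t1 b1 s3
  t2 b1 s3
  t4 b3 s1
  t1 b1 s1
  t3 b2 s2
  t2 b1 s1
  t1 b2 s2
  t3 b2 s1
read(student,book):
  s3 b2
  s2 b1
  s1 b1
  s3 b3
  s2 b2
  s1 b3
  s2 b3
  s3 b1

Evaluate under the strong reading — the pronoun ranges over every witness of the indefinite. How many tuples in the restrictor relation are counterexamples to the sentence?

"her" takes "a student" as antecedent and "it" takes "a book"; both are donkey pronouns co-varying with the restrictor.
Strong reading: for every (t,b,s) with assigned(t,b,s), read(s,b).
Restrictor triples: (t1,b1,s1)→read(s1,b1) ✓  (t1,b1,s2)→read(s2,b1) ✓  (t1,b1,s3)→read(s3,b1) ✓  (t1,b2,s2)→read(s2,b2) ✓  (t1,b3,s1)→read(s1,b3) ✓  (t2,b1,s1)→read(s1,b1) ✓  (t2,b1,s3)→read(s3,b1) ✓  (t3,b1,s2)→read(s2,b1) ✓  (t3,b2,s1)→read(s1,b2) ✗  (t3,b2,s2)→read(s2,b2) ✓  (t3,b2,s3)→read(s3,b2) ✓  (t3,b3,s1)→read(s1,b3) ✓  (t3,b3,s3)→read(s3,b3) ✓  (t4,b1,s3)→read(s3,b1) ✓  (t4,b3,s1)→read(s1,b3) ✓
Counterexamples (restrictor triples failing the scope): 1.

1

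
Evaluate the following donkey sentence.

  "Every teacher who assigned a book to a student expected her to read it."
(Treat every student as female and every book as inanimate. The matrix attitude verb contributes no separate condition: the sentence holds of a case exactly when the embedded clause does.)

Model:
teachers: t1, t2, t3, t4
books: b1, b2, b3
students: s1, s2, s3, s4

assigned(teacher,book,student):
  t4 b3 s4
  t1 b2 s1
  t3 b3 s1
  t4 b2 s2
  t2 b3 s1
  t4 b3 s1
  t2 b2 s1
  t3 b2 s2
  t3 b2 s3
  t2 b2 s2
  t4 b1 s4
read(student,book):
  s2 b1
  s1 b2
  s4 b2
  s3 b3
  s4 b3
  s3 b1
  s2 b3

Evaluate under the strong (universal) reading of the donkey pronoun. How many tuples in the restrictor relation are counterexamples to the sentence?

"her" takes "a student" as antecedent and "it" takes "a book"; both are donkey pronouns co-varying with the restrictor.
Strong reading: for every (t,b,s) with assigned(t,b,s), read(s,b).
Restrictor triples: (t1,b2,s1)→read(s1,b2) ✓  (t2,b2,s1)→read(s1,b2) ✓  (t2,b2,s2)→read(s2,b2) ✗  (t2,b3,s1)→read(s1,b3) ✗  (t3,b2,s2)→read(s2,b2) ✗  (t3,b2,s3)→read(s3,b2) ✗  (t3,b3,s1)→read(s1,b3) ✗  (t4,b1,s4)→read(s4,b1) ✗  (t4,b2,s2)→read(s2,b2) ✗  (t4,b3,s1)→read(s1,b3) ✗  (t4,b3,s4)→read(s4,b3) ✓
Counterexamples (restrictor triples failing the scope): 8.

8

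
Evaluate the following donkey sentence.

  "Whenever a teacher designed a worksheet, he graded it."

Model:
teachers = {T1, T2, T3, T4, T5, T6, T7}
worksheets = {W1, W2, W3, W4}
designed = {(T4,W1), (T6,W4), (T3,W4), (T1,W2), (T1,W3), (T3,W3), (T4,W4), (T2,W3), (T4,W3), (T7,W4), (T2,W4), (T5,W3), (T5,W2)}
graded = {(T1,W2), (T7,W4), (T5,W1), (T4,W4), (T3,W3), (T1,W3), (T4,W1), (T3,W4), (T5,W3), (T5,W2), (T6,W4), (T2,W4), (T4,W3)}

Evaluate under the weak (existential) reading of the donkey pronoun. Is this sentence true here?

"it" takes "a worksheet" as antecedent — a donkey pronoun bound across the clause boundary.
Weak reading: every teacher t with some designed-worksheet has at least one designed-worksheet w such that graded(t,w).
Per teacher: T1:✓  T2:✓  T3:✓  T4:✓  T5:✓  T6:✓  T7:✓
Every teacher in the restrictor has a witness.

True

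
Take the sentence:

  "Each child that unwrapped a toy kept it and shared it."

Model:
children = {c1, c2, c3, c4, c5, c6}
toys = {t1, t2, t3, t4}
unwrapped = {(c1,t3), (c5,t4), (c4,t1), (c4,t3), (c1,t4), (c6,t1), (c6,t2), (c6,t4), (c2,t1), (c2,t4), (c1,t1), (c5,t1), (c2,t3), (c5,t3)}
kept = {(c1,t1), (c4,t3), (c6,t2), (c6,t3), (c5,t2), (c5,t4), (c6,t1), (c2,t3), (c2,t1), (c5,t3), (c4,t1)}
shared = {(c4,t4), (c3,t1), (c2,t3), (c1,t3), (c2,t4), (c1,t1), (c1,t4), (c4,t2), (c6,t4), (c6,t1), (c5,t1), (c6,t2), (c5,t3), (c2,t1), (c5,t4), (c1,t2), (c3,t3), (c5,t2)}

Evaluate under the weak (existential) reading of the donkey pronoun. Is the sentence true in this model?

"it" takes "a toy" as antecedent — a donkey pronoun bound across the clause boundary.
Weak reading: every child c with some unwrapped-toy has at least one unwrapped-toy t such that kept(c,t) ∧ shared(c,t).
Per child: c1:✓  c2:✓  c4:✗  c5:✓  c6:✓
c4 has no witness among its unwrapped-toys.

False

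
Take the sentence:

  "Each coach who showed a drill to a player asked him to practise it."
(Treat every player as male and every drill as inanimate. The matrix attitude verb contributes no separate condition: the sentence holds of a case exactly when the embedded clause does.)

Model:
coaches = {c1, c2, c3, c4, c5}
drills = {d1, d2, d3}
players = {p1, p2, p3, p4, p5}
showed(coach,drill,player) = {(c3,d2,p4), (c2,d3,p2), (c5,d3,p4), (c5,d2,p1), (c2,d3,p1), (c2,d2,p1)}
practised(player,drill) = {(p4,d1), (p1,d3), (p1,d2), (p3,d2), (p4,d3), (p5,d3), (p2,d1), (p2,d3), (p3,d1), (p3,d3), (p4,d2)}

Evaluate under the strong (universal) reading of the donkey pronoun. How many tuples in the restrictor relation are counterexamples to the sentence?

"him" takes "a player" as antecedent and "it" takes "a drill"; both are donkey pronouns co-varying with the restrictor.
Strong reading: for every (c,d,p) with showed(c,d,p), practised(p,d).
Restrictor triples: (c2,d2,p1)→practised(p1,d2) ✓  (c2,d3,p1)→practised(p1,d3) ✓  (c2,d3,p2)→practised(p2,d3) ✓  (c3,d2,p4)→practised(p4,d2) ✓  (c5,d2,p1)→practised(p1,d2) ✓  (c5,d3,p4)→practised(p4,d3) ✓
Counterexamples (restrictor triples failing the scope): 0.

0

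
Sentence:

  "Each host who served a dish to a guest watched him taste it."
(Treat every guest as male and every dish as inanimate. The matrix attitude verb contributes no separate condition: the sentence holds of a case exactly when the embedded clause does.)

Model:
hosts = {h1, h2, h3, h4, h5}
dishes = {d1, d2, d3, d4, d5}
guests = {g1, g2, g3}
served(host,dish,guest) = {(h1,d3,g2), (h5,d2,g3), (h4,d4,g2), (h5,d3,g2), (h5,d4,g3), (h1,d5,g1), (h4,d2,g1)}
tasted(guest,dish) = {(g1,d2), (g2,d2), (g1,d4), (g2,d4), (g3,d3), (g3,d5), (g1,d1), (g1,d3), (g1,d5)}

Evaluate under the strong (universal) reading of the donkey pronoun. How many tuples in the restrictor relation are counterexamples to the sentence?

4

"him" takes "a guest" as antecedent and "it" takes "a dish"; both are donkey pronouns co-varying with the restrictor.
Strong reading: for every (h,d,g) with served(h,d,g), tasted(g,d).
Restrictor triples: (h1,d3,g2)→tasted(g2,d3) ✗  (h1,d5,g1)→tasted(g1,d5) ✓  (h4,d2,g1)→tasted(g1,d2) ✓  (h4,d4,g2)→tasted(g2,d4) ✓  (h5,d2,g3)→tasted(g3,d2) ✗  (h5,d3,g2)→tasted(g2,d3) ✗  (h5,d4,g3)→tasted(g3,d4) ✗
Counterexamples (restrictor triples failing the scope): 4.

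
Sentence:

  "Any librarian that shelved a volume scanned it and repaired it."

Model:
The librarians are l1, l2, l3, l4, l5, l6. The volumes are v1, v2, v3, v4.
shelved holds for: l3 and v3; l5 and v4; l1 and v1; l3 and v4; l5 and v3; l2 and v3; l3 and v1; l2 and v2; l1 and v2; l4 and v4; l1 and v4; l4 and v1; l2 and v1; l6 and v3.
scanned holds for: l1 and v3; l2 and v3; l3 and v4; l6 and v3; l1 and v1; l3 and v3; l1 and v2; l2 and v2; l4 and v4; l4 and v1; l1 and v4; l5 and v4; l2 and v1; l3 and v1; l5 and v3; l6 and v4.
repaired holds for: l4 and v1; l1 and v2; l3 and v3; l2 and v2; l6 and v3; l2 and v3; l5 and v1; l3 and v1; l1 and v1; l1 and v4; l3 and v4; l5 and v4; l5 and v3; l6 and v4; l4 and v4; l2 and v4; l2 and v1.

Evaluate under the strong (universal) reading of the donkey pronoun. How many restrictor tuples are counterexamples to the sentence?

"it" takes "a volume" as antecedent — a donkey pronoun bound across the clause boundary.
Strong reading: for every (l,v) with shelved(l,v), scanned(l,v) ∧ repaired(l,v).
Restrictor pairs: (l1,v1) ✓  (l1,v2) ✓  (l1,v4) ✓  (l2,v1) ✓  (l2,v2) ✓  (l2,v3) ✓  (l3,v1) ✓  (l3,v3) ✓  (l3,v4) ✓  (l4,v1) ✓  (l4,v4) ✓  (l5,v3) ✓  (l5,v4) ✓  (l6,v3) ✓
Counterexamples (restrictor pairs failing the scope): 0.

0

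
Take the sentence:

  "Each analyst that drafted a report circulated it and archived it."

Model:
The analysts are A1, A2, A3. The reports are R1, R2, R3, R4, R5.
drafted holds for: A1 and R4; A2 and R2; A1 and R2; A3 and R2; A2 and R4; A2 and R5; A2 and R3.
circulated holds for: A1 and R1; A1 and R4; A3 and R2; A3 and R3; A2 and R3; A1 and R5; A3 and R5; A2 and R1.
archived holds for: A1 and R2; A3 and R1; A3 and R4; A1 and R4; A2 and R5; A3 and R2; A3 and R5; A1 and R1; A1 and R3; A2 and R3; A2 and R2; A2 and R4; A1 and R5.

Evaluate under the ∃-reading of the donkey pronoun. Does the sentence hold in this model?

True

"it" takes "a report" as antecedent — a donkey pronoun bound across the clause boundary.
Weak reading: every analyst a with some drafted-report has at least one drafted-report r such that circulated(a,r) ∧ archived(a,r).
Per analyst: A1:✓  A2:✓  A3:✓
Every analyst in the restrictor has a witness.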